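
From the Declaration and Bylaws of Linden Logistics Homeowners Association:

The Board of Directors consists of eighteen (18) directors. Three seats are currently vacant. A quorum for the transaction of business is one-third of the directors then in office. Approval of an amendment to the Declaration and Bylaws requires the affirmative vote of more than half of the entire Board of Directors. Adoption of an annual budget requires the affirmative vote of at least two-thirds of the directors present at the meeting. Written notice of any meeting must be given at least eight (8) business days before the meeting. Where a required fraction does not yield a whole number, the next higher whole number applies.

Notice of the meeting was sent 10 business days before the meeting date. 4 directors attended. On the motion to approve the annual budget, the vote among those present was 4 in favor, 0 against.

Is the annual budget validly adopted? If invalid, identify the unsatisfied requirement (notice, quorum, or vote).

Invalid — quorum requirement not satisfied.

Notice: 10 business days given; 8 required (10 ≥ 8). Satisfied.
Quorum: 4 present; quorum is 5. Not satisfied.
Vote: the annual budget requires two-thirds of the directors present (4). 2/3 of 4 = 2.67, rounded up to 3, so 3 affirmative votes are needed; 4 voted in favor. Satisfied. (Moot — without a quorum no business can be validly transacted.)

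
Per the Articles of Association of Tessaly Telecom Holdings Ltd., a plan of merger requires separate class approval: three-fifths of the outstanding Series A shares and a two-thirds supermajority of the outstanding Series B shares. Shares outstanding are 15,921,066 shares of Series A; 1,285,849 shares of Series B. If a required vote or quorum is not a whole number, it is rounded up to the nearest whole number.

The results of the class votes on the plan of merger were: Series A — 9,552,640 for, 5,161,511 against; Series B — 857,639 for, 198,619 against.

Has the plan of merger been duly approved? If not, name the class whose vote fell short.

Series A: 3/5 of 15921066 = 9552639.60, rounded up to 9552640; 9,552,640 required, 9,552,640 in favor — approved.
Series B: 2/3 of 1285849 = 857232.67, rounded up to 857233; 857,233 required, 857,639 in favor — approved.

Approved — every class gave the required vote.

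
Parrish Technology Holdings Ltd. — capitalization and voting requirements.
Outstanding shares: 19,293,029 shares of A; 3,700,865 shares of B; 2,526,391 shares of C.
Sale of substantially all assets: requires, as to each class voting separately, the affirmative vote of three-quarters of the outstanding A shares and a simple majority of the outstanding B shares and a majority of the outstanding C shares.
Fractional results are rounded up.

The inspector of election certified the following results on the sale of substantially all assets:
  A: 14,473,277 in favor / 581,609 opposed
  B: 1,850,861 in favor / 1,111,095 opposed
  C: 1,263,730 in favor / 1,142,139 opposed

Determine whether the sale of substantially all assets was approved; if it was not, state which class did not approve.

A: 3/4 of 19293029 = 14469771.75, rounded up to 14469772; 14,469,772 required, 14,473,277 in favor — approved.
B: a majority of 3700865 is 1850433; 1,850,433 required, 1,850,861 in favor — approved.
C: a majority of 2526391 is 1263196; 1,263,196 required, 1,263,730 in favor — approved.

Approved — every class gave the required vote.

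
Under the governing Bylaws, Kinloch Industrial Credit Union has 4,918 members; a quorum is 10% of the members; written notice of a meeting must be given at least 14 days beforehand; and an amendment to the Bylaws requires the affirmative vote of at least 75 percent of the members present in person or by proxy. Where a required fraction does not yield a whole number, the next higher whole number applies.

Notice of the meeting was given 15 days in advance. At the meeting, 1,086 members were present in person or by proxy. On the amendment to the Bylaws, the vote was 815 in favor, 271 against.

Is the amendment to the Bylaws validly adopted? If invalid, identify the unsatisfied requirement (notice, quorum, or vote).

Notice: 15 days given; 14 required. Satisfied.
Quorum: 10% of 4,918 = 491.80, rounded up to 492; 1,086 present. Satisfied.
Vote: requires three-fourths of those present (1,086); 3/4 of 1086 = 814.50, rounded up to 815, so 815 needed; 815 in favor. Satisfied.

Valid — all requirements satisfied.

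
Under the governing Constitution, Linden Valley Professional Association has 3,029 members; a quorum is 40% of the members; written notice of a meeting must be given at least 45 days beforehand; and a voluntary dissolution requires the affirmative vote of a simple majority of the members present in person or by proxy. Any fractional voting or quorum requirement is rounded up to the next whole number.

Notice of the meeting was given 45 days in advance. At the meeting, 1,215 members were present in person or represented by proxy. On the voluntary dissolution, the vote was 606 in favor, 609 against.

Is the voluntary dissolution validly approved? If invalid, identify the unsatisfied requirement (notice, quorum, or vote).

Invalid — vote requirement not satisfied.

Notice: 45 days given; 45 required. Satisfied.
Quorum: 40% of 3,029 = 1,211.60, rounded up to 1,212; 1,215 present. Satisfied.
Vote: requires a majority of those present (1,215); a majority of 1215 is 608, so 608 needed; 606 in favor. Not satisfied.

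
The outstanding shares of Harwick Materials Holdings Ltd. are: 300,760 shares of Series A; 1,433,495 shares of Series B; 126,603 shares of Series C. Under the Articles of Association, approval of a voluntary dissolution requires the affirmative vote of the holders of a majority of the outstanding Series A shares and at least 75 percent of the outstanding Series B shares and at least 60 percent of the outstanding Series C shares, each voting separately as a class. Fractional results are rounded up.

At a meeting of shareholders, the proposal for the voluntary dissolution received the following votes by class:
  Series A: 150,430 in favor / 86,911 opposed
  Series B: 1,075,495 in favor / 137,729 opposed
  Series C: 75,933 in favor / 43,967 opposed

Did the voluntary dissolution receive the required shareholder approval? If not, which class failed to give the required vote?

Series A: a majority of 300760 is 150381; 150,381 required, 150,430 in favor — approved.
Series B: 3/4 of 1433495 = 1075121.25, rounded up to 1075122; 1,075,122 required, 1,075,495 in favor — approved.
Series C: 3/5 of 126603 = 75961.80, rounded up to 75962; 75,962 required, 75,933 in favor — not approved.

Not approved — the Series C shares did not give the required vote.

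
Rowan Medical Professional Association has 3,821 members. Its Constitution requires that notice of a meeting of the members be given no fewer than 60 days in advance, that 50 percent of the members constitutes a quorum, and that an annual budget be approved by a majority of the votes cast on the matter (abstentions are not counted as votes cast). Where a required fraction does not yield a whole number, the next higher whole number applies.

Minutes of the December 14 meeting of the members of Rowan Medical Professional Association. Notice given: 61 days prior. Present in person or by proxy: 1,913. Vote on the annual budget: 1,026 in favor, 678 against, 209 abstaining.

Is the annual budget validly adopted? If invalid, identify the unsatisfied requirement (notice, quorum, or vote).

Notice: 61 days given; 60 required. Satisfied.
Quorum: 50% of 3,821 = 1,910.50, rounded up to 1,911; 1,913 present. Satisfied.
Vote: requires a majority of the votes cast (1,913 − 209 abstaining = 1,704); a majority of 1704 is 853, so 853 needed; 1,026 in favor. Satisfied.

Valid — all requirements satisfied.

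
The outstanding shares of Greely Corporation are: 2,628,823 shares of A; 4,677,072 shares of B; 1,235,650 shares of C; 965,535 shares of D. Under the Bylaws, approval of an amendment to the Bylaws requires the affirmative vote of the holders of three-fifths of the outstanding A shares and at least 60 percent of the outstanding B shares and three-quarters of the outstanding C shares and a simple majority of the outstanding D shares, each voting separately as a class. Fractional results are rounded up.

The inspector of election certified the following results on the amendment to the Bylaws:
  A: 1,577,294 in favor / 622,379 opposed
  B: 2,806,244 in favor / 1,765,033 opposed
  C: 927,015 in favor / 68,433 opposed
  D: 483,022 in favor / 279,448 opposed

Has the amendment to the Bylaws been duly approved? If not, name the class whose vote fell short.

Approved — every class gave the required vote.

A: 3/5 of 2628823 = 1577293.80, rounded up to 1577294; 1,577,294 required, 1,577,294 in favor — approved.
B: 3/5 of 4677072 = 2806243.20, rounded up to 2806244; 2,806,244 required, 2,806,244 in favor — approved.
C: 3/4 of 1235650 = 926737.50, rounded up to 926738; 926,738 required, 927,015 in favor — approved.
D: a majority of 965535 is 482768; 482,768 required, 483,022 in favor — approved.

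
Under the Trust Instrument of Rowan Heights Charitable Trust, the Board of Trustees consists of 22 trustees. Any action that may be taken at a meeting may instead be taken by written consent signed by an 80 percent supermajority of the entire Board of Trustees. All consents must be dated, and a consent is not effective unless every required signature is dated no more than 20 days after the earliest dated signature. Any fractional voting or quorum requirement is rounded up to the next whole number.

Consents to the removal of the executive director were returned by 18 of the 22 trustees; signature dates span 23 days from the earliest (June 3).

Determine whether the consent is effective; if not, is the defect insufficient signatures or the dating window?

Signatures required: an 80 percent supermajority of 22 — 4/5 of 22 = 17.60, rounded up to 18, so 18 needed; 18 signed. Sufficient.
Dating window: the latest signature is 23 days after the earliest; the limit is 20 days. Outside the window.

Not effective — dating-window requirement not satisfied.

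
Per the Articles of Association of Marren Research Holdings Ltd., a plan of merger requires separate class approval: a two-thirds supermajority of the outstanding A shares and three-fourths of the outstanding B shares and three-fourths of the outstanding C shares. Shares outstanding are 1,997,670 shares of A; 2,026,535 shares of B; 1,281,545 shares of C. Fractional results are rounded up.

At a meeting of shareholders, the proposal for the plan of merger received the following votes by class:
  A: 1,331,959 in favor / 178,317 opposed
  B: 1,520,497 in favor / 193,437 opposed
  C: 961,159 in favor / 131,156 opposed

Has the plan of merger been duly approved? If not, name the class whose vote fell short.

Approved — every class gave the required vote.

A: 2/3 of 1997670 = 1331780; 1,331,780 required, 1,331,959 in favor — approved.
B: 3/4 of 2026535 = 1519901.25, rounded up to 1519902; 1,519,902 required, 1,520,497 in favor — approved.
C: 3/4 of 1281545 = 961158.75, rounded up to 961159; 961,159 required, 961,159 in favor — approved.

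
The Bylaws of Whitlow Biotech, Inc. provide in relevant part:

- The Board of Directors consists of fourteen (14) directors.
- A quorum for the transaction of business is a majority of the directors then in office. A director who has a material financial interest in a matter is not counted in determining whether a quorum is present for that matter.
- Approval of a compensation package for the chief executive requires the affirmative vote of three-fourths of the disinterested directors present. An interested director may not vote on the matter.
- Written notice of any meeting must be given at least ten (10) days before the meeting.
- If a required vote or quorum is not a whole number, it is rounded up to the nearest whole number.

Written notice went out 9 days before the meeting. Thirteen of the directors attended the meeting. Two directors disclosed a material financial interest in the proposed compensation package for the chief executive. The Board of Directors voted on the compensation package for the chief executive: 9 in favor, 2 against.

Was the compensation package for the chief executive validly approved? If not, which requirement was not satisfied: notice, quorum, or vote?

Notice: 9 days given; 10 required (9 < 10). Not satisfied.
Quorum: 13 present, but the 2 interested directors do not count, leaving 11. Quorum is 8. Satisfied.
Vote: the compensation package for the chief executive requires three-fourths of the disinterested directors present (13 − 2 = 11). 3/4 of 11 = 8.25, rounded up to 9, so 9 affirmative votes are needed; 9 voted in favor. Satisfied.

Invalid — notice requirement not satisfied.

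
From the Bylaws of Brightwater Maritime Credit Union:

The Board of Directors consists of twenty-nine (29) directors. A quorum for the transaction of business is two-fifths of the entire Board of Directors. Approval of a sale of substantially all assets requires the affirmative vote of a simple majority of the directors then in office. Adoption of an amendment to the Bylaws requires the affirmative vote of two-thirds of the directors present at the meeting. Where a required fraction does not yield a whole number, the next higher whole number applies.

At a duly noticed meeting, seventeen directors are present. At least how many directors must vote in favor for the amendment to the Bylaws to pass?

12

The amendment to the Bylaws requires two-thirds of the directors present (17).
2/3 of 17 = 11.33, rounded up to 12.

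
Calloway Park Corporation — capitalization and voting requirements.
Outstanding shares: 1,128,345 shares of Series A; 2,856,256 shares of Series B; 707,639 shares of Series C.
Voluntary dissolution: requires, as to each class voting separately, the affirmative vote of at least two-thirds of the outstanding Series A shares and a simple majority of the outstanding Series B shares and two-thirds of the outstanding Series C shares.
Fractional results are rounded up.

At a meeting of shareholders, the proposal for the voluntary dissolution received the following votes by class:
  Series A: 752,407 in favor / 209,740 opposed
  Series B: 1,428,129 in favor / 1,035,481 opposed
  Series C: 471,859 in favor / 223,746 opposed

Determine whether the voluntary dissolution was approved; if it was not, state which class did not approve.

Series A: 2/3 of 1128345 = 752230; 752,230 required, 752,407 in favor — approved.
Series B: a majority of 2856256 is 1428129; 1,428,129 required, 1,428,129 in favor — approved.
Series C: 2/3 of 707639 = 471759.33, rounded up to 471760; 471,760 required, 471,859 in favor — approved.

Approved — every class gave the required vote.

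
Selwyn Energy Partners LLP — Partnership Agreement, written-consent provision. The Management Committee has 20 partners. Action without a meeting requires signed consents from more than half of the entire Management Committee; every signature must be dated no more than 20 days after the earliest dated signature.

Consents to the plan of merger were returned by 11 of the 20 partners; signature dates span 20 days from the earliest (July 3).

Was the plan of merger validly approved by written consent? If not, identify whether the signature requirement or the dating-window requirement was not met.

Signatures required: more than half of 20 — a majority of 20 is 11, so 11 needed; 11 signed. Sufficient.
Dating window: the latest signature is 20 days after the earliest; the limit is 20 days. Within the window.

Effective — both the signature and dating-window requirements are satisfied.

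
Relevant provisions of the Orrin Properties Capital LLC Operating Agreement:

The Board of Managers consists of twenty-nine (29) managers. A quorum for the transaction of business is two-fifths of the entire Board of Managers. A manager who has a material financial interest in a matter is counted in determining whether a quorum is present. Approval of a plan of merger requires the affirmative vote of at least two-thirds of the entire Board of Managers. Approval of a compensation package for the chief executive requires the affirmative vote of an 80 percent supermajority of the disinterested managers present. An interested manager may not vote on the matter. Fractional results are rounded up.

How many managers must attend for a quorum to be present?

2/5 of 29 = 11.60, rounded up to 12.

12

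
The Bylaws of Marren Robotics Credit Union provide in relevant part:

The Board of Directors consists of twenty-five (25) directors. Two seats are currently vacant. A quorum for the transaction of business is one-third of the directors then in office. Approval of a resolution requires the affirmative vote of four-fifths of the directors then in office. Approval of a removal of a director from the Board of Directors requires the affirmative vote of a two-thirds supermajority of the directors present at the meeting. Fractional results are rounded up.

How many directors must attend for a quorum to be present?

8

1/3 of 23 = 7.67, rounded up to 8.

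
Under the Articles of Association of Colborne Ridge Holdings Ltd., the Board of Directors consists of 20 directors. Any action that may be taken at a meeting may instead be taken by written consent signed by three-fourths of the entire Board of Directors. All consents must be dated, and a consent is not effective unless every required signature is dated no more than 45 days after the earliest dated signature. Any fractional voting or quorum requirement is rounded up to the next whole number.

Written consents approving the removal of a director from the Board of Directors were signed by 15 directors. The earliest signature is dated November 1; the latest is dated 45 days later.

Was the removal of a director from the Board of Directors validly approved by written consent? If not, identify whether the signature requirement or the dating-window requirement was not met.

Signatures required: three-fourths of 20 — 3/4 of 20 = 15, so 15 needed; 15 signed. Sufficient.
Dating window: the latest signature is 45 days after the earliest; the limit is 45 days. Within the window.

Effective — both the signature and dating-window requirements are satisfied.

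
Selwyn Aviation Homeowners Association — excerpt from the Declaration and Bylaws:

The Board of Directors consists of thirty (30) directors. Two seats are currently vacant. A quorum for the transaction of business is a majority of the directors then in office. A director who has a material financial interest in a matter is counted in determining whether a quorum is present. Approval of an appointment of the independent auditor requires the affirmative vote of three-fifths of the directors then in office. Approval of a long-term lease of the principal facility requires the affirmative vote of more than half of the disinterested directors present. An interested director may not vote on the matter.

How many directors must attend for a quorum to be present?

A majority of 28 is 15.

15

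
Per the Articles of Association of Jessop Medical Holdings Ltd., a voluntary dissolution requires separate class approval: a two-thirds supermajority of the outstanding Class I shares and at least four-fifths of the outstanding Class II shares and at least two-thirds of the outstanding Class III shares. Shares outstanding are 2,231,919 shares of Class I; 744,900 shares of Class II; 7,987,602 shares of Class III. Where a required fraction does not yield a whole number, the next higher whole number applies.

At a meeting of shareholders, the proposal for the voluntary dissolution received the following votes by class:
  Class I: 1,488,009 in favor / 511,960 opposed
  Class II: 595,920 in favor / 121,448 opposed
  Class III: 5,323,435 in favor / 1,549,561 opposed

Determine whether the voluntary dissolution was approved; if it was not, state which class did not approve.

Class I: 2/3 of 2231919 = 1487946; 1,487,946 required, 1,488,009 in favor — approved.
Class II: 4/5 of 744900 = 595920; 595,920 required, 595,920 in favor — approved.
Class III: 2/3 of 7987602 = 5325068; 5,325,068 required, 5,323,435 in favor — not approved.

Not approved — the Class III shares did not give the required vote.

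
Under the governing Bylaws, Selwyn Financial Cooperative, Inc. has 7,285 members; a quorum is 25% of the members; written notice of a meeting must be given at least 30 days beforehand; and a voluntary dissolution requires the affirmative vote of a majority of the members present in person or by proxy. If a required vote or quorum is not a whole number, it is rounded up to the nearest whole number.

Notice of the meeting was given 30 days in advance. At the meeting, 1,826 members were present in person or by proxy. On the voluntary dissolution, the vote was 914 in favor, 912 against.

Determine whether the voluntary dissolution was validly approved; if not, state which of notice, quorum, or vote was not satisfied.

Notice: 30 days given; 30 required. Satisfied.
Quorum: 25% of 7,285 = 1,821.25, rounded up to 1,822; 1,826 present. Satisfied.
Vote: requires a majority of those present (1,826); a majority of 1826 is 914, so 914 needed; 914 in favor. Satisfied.

Valid — all requirements satisfied.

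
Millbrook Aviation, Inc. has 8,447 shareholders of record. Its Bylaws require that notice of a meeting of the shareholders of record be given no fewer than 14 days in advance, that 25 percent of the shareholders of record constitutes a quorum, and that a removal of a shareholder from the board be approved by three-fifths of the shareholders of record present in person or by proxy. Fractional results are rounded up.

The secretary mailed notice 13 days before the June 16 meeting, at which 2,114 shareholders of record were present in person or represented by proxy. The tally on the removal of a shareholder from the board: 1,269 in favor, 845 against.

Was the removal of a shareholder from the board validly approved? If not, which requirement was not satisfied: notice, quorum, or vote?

Notice: 13 days given; 14 required. Not satisfied.
Quorum: 25% of 8,447 = 2,111.75, rounded up to 2,112; 2,114 present. Satisfied.
Vote: requires three-fifths of those present (2,114); 3/5 of 2114 = 1268.40, rounded up to 1269, so 1,269 needed; 1,269 in favor. Satisfied.

Invalid — notice requirement not satisfied.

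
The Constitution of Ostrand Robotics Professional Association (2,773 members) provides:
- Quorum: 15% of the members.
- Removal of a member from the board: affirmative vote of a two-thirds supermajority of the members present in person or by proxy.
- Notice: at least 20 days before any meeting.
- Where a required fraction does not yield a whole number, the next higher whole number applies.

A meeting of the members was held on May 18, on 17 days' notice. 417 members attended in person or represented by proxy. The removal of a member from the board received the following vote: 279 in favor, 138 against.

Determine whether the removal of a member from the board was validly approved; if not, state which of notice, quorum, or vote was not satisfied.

Notice: 17 days given; 20 required. Not satisfied.
Quorum: 15% of 2,773 = 415.95, rounded up to 416; 417 present. Satisfied.
Vote: requires two-thirds of those present (417); 2/3 of 417 = 278, so 278 needed; 279 in favor. Satisfied.

Invalid — notice requirement not satisfied.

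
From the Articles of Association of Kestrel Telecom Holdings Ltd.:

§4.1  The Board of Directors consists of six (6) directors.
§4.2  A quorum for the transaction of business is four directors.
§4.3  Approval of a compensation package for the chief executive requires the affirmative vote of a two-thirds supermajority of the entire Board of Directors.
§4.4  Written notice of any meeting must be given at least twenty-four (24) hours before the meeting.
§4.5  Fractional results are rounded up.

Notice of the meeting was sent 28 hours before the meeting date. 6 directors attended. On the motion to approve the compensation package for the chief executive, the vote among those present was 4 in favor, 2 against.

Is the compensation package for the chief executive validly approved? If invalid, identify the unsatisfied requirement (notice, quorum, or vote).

Valid — all requirements satisfied.

Notice: 28 hours given; 24 required (28 ≥ 24). Satisfied.
Quorum: 6 present; quorum is 4. Satisfied.
Vote: the compensation package for the chief executive requires two-thirds of the entire Board of Directors (6). 2/3 of 6 = 4, so 4 affirmative votes are needed; 4 voted in favor. Satisfied.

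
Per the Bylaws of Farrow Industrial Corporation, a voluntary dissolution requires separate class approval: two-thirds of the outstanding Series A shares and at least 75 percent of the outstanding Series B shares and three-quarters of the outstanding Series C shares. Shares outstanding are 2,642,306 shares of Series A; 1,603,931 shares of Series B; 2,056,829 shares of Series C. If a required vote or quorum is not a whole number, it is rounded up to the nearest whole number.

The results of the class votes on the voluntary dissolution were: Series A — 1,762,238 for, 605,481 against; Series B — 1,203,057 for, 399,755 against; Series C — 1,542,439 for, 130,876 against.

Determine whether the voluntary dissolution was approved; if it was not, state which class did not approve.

Series A: 2/3 of 2642306 = 1761537.33, rounded up to 1761538; 1,761,538 required, 1,762,238 in favor — approved.
Series B: 3/4 of 1603931 = 1202948.25, rounded up to 1202949; 1,202,949 required, 1,203,057 in favor — approved.
Series C: 3/4 of 2056829 = 1542621.75, rounded up to 1542622; 1,542,622 required, 1,542,439 in favor — not approved.

Not approved — the Series C shares did not give the required vote.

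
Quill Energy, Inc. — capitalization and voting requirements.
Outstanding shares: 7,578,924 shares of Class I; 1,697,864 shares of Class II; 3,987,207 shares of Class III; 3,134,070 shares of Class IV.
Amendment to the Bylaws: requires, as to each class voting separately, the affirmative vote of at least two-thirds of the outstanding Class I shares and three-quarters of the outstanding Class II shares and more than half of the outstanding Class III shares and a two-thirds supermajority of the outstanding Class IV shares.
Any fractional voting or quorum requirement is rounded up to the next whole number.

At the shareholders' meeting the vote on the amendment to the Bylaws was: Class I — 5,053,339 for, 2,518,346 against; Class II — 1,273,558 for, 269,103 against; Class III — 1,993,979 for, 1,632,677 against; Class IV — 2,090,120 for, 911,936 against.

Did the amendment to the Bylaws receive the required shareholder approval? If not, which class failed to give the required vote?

Class I: 2/3 of 7578924 = 5052616; 5,052,616 required, 5,053,339 in favor — approved.
Class II: 3/4 of 1697864 = 1273398; 1,273,398 required, 1,273,558 in favor — approved.
Class III: a majority of 3987207 is 1993604; 1,993,604 required, 1,993,979 in favor — approved.
Class IV: 2/3 of 3134070 = 2089380; 2,089,380 required, 2,090,120 in favor — approved.

Approved — every class gave the required vote.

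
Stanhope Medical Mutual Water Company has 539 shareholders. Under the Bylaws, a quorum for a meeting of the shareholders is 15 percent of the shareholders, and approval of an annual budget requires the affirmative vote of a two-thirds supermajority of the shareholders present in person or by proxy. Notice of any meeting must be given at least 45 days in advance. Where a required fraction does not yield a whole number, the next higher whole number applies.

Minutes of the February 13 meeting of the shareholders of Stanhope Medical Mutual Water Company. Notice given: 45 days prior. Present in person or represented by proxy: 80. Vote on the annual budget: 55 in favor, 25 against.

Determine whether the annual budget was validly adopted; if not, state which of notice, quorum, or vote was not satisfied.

Invalid — quorum requirement not satisfied.

Notice: 45 days given; 45 required. Satisfied.
Quorum: 15% of 539 = 80.85, rounded up to 81; 80 present. Not satisfied.
Vote: requires two-thirds of those present (80); 2/3 of 80 = 53.33, rounded up to 54, so 54 needed; 55 in favor. Satisfied.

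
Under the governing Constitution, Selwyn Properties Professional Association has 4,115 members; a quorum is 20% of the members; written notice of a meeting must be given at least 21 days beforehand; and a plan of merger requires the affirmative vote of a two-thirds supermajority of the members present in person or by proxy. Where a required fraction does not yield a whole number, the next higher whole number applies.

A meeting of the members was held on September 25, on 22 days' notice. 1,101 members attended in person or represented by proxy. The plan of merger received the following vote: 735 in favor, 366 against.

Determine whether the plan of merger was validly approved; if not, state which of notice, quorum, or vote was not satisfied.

Notice: 22 days given; 21 required. Satisfied.
Quorum: 20% of 4,115 = 823; 1,101 present. Satisfied.
Vote: requires two-thirds of those present (1,101); 2/3 of 1101 = 734, so 734 needed; 735 in favor. Satisfied.

Valid — all requirements satisfied.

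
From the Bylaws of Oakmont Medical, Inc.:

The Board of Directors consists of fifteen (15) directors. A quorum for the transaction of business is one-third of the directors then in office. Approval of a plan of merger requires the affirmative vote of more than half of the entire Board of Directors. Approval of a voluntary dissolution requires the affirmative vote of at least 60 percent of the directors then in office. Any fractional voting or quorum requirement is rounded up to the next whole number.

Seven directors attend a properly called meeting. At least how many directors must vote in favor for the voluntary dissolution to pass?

9

The voluntary dissolution requires three-fifths of the directors then in office (15).
3/5 of 15 = 9.
(Only 7 can vote, so the voluntary dissolution cannot pass at this meeting, but the required vote is still 9.)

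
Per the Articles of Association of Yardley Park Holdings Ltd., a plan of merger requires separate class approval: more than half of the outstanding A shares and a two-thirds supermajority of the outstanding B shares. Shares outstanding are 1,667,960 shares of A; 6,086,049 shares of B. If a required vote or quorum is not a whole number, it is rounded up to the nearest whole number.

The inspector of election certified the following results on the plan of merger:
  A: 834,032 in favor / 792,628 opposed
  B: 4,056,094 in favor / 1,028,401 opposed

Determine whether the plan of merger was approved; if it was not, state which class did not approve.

Not approved — the B shares did not give the required vote.

A: a majority of 1667960 is 833981; 833,981 required, 834,032 in favor — approved.
B: 2/3 of 6086049 = 4057366; 4,057,366 required, 4,056,094 in favor — not approved.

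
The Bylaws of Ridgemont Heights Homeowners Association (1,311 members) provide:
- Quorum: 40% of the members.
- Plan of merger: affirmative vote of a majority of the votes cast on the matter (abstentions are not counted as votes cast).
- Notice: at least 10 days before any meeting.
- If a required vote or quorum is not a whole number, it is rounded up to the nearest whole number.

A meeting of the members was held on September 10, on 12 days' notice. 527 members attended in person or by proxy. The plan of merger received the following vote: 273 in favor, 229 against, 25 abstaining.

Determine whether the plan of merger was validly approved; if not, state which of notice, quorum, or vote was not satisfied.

Notice: 12 days given; 10 required. Satisfied.
Quorum: 40% of 1,311 = 524.40, rounded up to 525; 527 present. Satisfied.
Vote: requires a majority of the votes cast (527 − 25 abstaining = 502); a majority of 502 is 252, so 252 needed; 273 in favor. Satisfied.

Valid — all requirements satisfied.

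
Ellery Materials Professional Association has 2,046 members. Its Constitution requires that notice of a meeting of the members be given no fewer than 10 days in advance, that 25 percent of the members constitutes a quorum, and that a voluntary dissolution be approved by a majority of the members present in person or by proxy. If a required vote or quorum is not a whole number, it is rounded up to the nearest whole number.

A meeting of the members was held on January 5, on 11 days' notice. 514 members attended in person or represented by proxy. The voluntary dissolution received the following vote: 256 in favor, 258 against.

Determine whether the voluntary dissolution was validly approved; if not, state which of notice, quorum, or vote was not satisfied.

Notice: 11 days given; 10 required. Satisfied.
Quorum: 25% of 2,046 = 511.50, rounded up to 512; 514 present. Satisfied.
Vote: requires a majority of those present (514); a majority of 514 is 258, so 258 needed; 256 in favor. Not satisfied.

Invalid — vote requirement not satisfied.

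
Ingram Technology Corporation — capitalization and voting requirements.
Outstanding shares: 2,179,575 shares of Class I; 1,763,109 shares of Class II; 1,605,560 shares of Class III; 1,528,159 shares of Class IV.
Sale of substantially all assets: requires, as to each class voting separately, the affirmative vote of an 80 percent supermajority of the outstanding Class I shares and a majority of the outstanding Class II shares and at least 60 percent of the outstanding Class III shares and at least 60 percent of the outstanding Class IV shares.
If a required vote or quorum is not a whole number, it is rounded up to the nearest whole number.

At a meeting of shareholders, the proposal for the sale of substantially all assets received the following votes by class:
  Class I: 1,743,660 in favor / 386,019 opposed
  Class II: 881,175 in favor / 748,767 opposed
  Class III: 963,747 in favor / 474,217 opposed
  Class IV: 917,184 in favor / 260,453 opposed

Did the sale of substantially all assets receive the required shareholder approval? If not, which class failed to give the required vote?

Not approved — the Class II shares did not give the required vote.

Class I: 4/5 of 2179575 = 1743660; 1,743,660 required, 1,743,660 in favor — approved.
Class II: a majority of 1763109 is 881555; 881,555 required, 881,175 in favor — not approved.
Class III: 3/5 of 1605560 = 963336; 963,336 required, 963,747 in favor — approved.
Class IV: 3/5 of 1528159 = 916895.40, rounded up to 916896; 916,896 required, 917,184 in favor — approved.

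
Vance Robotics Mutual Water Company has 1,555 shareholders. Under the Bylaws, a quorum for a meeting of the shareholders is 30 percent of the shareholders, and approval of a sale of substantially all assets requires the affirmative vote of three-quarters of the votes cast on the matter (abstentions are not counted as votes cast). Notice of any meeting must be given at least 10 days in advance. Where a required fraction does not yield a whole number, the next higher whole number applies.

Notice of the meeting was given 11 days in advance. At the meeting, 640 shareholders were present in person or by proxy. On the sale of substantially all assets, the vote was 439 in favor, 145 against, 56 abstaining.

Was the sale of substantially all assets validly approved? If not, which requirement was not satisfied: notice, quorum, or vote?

Notice: 11 days given; 10 required. Satisfied.
Quorum: 30% of 1,555 = 466.50, rounded up to 467; 640 present. Satisfied.
Vote: requires three-fourths of the votes cast (640 − 56 abstaining = 584); 3/4 of 584 = 438, so 438 needed; 439 in favor. Satisfied.

Valid — all requirements satisfied.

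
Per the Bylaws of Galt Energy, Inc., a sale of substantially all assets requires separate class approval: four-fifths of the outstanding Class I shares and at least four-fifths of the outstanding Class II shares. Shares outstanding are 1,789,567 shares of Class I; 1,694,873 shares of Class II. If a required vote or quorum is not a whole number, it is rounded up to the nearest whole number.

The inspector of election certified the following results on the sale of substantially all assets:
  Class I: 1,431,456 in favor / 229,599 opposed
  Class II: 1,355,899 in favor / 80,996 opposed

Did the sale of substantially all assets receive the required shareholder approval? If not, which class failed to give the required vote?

Not approved — the Class I shares did not give the required vote.

Class I: 4/5 of 1789567 = 1431653.60, rounded up to 1431654; 1,431,654 required, 1,431,456 in favor — not approved.
Class II: 4/5 of 1694873 = 1355898.40, rounded up to 1355899; 1,355,899 required, 1,355,899 in favor — approved.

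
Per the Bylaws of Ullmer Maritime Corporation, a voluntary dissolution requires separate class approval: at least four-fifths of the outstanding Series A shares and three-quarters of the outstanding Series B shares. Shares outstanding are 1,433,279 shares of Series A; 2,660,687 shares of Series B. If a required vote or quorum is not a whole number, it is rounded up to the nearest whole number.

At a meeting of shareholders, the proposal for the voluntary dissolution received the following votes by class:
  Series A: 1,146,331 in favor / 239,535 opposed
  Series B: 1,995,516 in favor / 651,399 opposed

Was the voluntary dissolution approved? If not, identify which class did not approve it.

Not approved — the Series A shares did not give the required vote.

Series A: 4/5 of 1433279 = 1146623.20, rounded up to 1146624; 1,146,624 required, 1,146,331 in favor — not approved.
Series B: 3/4 of 2660687 = 1995515.25, rounded up to 1995516; 1,995,516 required, 1,995,516 in favor — approved.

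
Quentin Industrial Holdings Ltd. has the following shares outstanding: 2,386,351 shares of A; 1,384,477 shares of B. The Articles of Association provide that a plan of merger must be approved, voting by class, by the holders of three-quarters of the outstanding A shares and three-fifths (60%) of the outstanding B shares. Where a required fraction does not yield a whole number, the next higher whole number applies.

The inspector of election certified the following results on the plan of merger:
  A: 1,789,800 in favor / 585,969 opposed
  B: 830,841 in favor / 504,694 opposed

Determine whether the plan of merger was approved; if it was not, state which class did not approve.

Approved — every class gave the required vote.

A: 3/4 of 2386351 = 1789763.25, rounded up to 1789764; 1,789,764 required, 1,789,800 in favor — approved.
B: 3/5 of 1384477 = 830686.20, rounded up to 830687; 830,687 required, 830,841 in favor — approved.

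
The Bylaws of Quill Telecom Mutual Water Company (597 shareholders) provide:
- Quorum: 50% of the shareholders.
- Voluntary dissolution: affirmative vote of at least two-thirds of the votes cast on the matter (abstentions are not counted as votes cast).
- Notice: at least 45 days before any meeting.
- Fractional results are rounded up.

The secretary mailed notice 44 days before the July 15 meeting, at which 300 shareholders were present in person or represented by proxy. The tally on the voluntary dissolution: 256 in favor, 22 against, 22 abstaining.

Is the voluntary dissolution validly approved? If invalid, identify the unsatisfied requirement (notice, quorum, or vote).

Notice: 44 days given; 45 required. Not satisfied.
Quorum: 50% of 597 = 298.50, rounded up to 299; 300 present. Satisfied.
Vote: requires two-thirds of the votes cast (300 − 22 abstaining = 278); 2/3 of 278 = 185.33, rounded up to 186, so 186 needed; 256 in favor. Satisfied.

Invalid — notice requirement not satisfied.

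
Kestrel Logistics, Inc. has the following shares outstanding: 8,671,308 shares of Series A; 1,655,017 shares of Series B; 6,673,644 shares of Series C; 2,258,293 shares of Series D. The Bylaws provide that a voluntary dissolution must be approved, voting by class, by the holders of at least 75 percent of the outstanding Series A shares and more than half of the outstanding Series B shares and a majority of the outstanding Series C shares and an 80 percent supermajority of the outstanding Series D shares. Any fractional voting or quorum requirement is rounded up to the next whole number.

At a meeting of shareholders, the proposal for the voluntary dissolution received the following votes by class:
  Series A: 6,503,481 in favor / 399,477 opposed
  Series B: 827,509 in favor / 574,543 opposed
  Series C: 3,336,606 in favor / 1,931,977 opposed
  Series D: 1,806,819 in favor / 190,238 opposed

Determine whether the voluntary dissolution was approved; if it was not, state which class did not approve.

Series A: 3/4 of 8671308 = 6503481; 6,503,481 required, 6,503,481 in favor — approved.
Series B: a majority of 1655017 is 827509; 827,509 required, 827,509 in favor — approved.
Series C: a majority of 6673644 is 3336823; 3,336,823 required, 3,336,606 in favor — not approved.
Series D: 4/5 of 2258293 = 1806634.40, rounded up to 1806635; 1,806,635 required, 1,806,819 in favor — approved.

Not approved — the Series C shares did not give the required vote.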